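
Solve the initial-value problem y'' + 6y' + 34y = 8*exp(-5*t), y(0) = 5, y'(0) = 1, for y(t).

y = 8*exp(-5*t)/29 + 96*exp(-3*t)*sin(5*t)/29 + 137*cos(5*t)*exp(-3*t)/29

Characteristic equation r² + 6r + 34 = 0 has discriminant (6)² - 4·(34) = -100 < 0, so r = -3 ± 5i.
Hence y_h = C1*cos(5*t)*exp(-3*t) + C2*exp(-3*t)*sin(5*t).
Try y_p = A*exp(-5*t). Substituting into the equation and dividing by exp(-5*t) gives A = 8/29, so y_p = 8*exp(-5*t)/29.
General solution: y = 8*exp(-5*t)/29 + C1*cos(5*t)*exp(-3*t) + C2*exp(-3*t)*sin(5*t).
Apply the initial conditions: y(0) = 8/29 + C1 = 5 and y'(0) = -40/29 - 3*C1 + 5*C2 = 1. Solving gives C1 = 137/29, C2 = 96/29.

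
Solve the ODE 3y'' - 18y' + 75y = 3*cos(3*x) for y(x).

y = -9*sin(3*x)/290 + 4*cos(3*x)/145 + C1*cos(4*x)*exp(3*x) + C2*exp(3*x)*sin(4*x)

Divide through by 3: y'' - 6y' + 25y = cos(3*x).
Characteristic equation r² - 6r + 25 = 0 has discriminant (-6)² - 4·(25) = -64 < 0, so r = 3 ± 4i.
Hence y_h = C1*cos(4*x)*exp(3*x) + C2*exp(3*x)*sin(4*x).
Try y_p = A*cos(3*x) + B*sin(3*x). Substituting and equating the coefficients of cos(3x) and sin(3x) gives A = 4/145, B = -9/290, so y_p = -9*sin(3*x)/290 + 4*cos(3*x)/145.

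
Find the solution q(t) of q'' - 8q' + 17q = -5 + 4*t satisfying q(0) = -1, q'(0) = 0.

q = -53/289 + 4*t/17 - 236*cos(t)*exp(4*t)/289 + 876*exp(4*t)*sin(t)/289

Characteristic equation r² - 8r + 17 = 0 has discriminant (-8)² - 4·(17) = -4 < 0, so r = 4 ± i.
Hence q_h = C1*cos(t)*exp(4*t) + C2*exp(4*t)*sin(t).
For the particular solution try q_p = A0 + A1*t. Substituting and matching coefficients of each power of t gives A0 = -53/289, A1 = 4/17, so q_p = -53/289 + 4*t/17.
General solution: q = -53/289 + 4*t/17 + C1*cos(t)*exp(4*t) + C2*exp(4*t)*sin(t).
Apply the initial conditions: q(0) = -53/289 + C1 = -1 and q'(0) = 4/17 + C2 + 4*C1 = 0. Solving gives C1 = -236/289, C2 = 876/289.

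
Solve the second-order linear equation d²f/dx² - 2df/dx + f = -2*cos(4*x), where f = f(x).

Characteristic equation r² - 2r + 1 = 0 has discriminant (-2)² - 4·(1) = 0, so r = 1 is a repeated root.
Hence f_h = (C1 + C2*x)*exp(x).
Try f_p = A*cos(4*x) + B*sin(4*x). Substituting and equating the coefficients of cos(4x) and sin(4x) gives A = 30/289, B = 16/289, so f_p = 16*sin(4*x)/289 + 30*cos(4*x)/289.

f = 16*sin(4*x)/289 + 30*cos(4*x)/289 + C1*exp(x) + C2*x*exp(x)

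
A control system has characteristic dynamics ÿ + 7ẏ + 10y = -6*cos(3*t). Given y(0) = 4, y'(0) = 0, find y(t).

Characteristic equation r² + 7r + 10 = 0 factors as (r + 2)(r + 5) = 0, so r = -2, -5.
Hence y_h = C1*exp(-2*t) + C2*exp(-5*t).
Try y_p = A*cos(3*t) + B*sin(3*t). Substituting and equating the coefficients of cos(3t) and sin(3t) gives A = -3/221, B = -63/221, so y_p = -63*sin(3*t)/221 - 3*cos(3*t)/221.
General solution: y = -63*sin(3*t)/221 - 3*cos(3*t)/221 + C1*exp(-2*t) + C2*exp(-5*t).
Apply the initial conditions: y(0) = -3/221 + C1 + C2 = 4 and y'(0) = -189/221 - 5*C2 - 2*C1 = 0. Solving gives C1 = 272/39, C2 = -151/51.

y = -151*exp(-5*t)/51 - 63*sin(3*t)/221 - 3*cos(3*t)/221 + 272*exp(-2*t)/39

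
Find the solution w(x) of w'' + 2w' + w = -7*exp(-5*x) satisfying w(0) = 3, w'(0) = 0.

Characteristic equation r² + 2r + 1 = 0 has discriminant (2)² - 4·(1) = 0, so r = -1 is a repeated root.
Hence w_h = (C1 + C2*x)*exp(-x).
Try w_p = A*exp(-5*x). Substituting into the equation and dividing by exp(-5*x) gives A = -7/16, so w_p = -7*exp(-5*x)/16.
General solution: w = -7*exp(-5*x)/16 + C1*exp(-x) + C2*x*exp(-x).
Apply the initial conditions: w(0) = -7/16 + C1 = 3 and w'(0) = 35/16 + C2 - C1 = 0. Solving gives C1 = 55/16, C2 = 5/4.

w = -7*exp(-5*x)/16 + 55*exp(-x)/16 + 5*x*exp(-x)/4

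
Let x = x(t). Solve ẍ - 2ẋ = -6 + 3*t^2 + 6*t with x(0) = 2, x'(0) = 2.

Characteristic equation r² - 2r = 0 factors as (r - 2)r = 0, so r = 2, 0.
Hence x_h = C1*exp(2*t) + C2.
Since 0 is a characteristic root (multiplicity 1), multiply the polynomial trial by t: try x_p = t*(A0 + A1*t + A2*t^2). Substituting and matching coefficients of each power of t gives A0 = 3/4, A1 = -9/4, A2 = -1/2, so x_p = -9*t^2/4 - t^3/2 + 3*t/4.
General solution: x = C2 - 9*t^2/4 - t^3/2 + 3*t/4 + C1*exp(2*t).
Apply the initial conditions: x(0) = C1 + C2 = 2 and x'(0) = 3/4 + 2*C1 = 2. Solving gives C1 = 5/8, C2 = 11/8.

x = 11/8 - 9*t**2/4 - t**3/2 + 3*t/4 + 5*exp(2*t)/8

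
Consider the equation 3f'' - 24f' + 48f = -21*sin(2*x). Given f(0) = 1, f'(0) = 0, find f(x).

f = -21*sin(2*x)/100 - 7*cos(2*x)/25 + 32*exp(4*x)/25 - 47*x*exp(4*x)/10

Divide through by 3: f'' - 8f' + 16f = -7*sin(2*x).
Characteristic equation r² - 8r + 16 = 0 has discriminant (-8)² - 4·(16) = 0, so r = 4 is a repeated root.
Hence f_h = (C1 + C2*x)*exp(4*x).
Try f_p = A*cos(2*x) + B*sin(2*x). Substituting and equating the coefficients of cos(2x) and sin(2x) gives A = -7/25, B = -21/100, so f_p = -21*sin(2*x)/100 - 7*cos(2*x)/25.
General solution: f = -21*sin(2*x)/100 - 7*cos(2*x)/25 + C1*exp(4*x) + C2*x*exp(4*x).
Apply the initial conditions: f(0) = -7/25 + C1 = 1 and f'(0) = -21/50 + C2 + 4*C1 = 0. Solving gives C1 = 32/25, C2 = -47/10.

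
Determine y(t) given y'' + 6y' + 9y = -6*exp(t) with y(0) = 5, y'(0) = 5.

y = -3*exp(t)/8 + 43*exp(-3*t)/8 + 43*t*exp(-3*t)/2

Characteristic equation r² + 6r + 9 = 0 has discriminant (6)² - 4·(9) = 0, so r = -3 is a repeated root.
Hence y_h = (C1 + C2*t)*exp(-3*t).
Try y_p = A*exp(t). Substituting into the equation and dividing by exp(t) gives A = -3/8, so y_p = -3*exp(t)/8.
General solution: y = -3*exp(t)/8 + C1*exp(-3*t) + C2*t*exp(-3*t).
Apply the initial conditions: y(0) = -3/8 + C1 = 5 and y'(0) = -3/8 + C2 - 3*C1 = 5. Solving gives C1 = 43/8, C2 = 43/2.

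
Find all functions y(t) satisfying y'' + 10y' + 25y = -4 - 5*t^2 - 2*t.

y = -22/125 - t**2/5 + 2*t/25 + C1*exp(-5*t) + C2*t*exp(-5*t)

Characteristic equation r² + 10r + 25 = 0 has discriminant (10)² - 4·(25) = 0, so r = -5 is a repeated root.
Hence y_h = (C1 + C2*t)*exp(-5*t).
For the particular solution try y_p = A0 + A1*t + A2*t^2. Substituting and matching coefficients of each power of t gives A0 = -22/125, A1 = 2/25, A2 = -1/5, so y_p = -22/125 - t^2/5 + 2*t/25.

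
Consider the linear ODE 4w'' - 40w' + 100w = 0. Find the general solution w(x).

Divide through by 4: w'' - 10w' + 25w = 0.
Characteristic equation r² - 10r + 25 = 0 has discriminant (-10)² - 4·(25) = 0, so r = 5 is a repeated root.
Hence w_h = (C1 + C2*x)*exp(5*x).

w = C1*exp(5*x) + C2*x*exp(5*x)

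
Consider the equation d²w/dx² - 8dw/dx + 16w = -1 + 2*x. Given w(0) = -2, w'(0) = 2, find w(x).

w = -2*exp(4*x) + x/8 + 79*x*exp(4*x)/8

Characteristic equation r² - 8r + 16 = 0 has discriminant (-8)² - 4·(16) = 0, so r = 4 is a repeated root.
Hence w_h = (C1 + C2*x)*exp(4*x).
For the particular solution try w_p = A0 + A1*x. Substituting and matching coefficients of each power of x gives A0 = 0, A1 = 1/8, so w_p = x/8.
General solution: w = x/8 + C1*exp(4*x) + C2*x*exp(4*x).
Apply the initial conditions: w(0) = C1 = -2 and w'(0) = 1/8 + C2 + 4*C1 = 2. Solving gives C1 = -2, C2 = 79/8.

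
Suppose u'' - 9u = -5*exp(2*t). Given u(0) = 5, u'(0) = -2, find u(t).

u = 4*exp(3*t)/3 + 8*exp(-3*t)/3 + exp(2*t)

Characteristic equation r² - 9 = 0 factors as (r + 3)(r - 3) = 0, so r = -3, 3.
Hence u_h = C1*exp(-3*t) + C2*exp(3*t).
Try u_p = A*exp(2*t). Substituting into the equation and dividing by exp(2*t) gives A = 1, so u_p = exp(2*t).
General solution: u = C1*exp(-3*t) + C2*exp(3*t) + exp(2*t).
Apply the initial conditions: u(0) = 1 + C1 + C2 = 5 and u'(0) = 2 - 3*C1 + 3*C2 = -2. Solving gives C1 = 8/3, C2 = 4/3.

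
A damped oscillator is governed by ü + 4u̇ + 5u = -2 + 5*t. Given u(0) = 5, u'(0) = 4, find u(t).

Characteristic equation r² + 4r + 5 = 0 has discriminant (4)² - 4·(5) = -4 < 0, so r = -2 ± i.
Hence u_h = C1*cos(t)*exp(-2*t) + C2*exp(-2*t)*sin(t).
For the particular solution try u_p = A0 + A1*t. Substituting and matching coefficients of each power of t gives A0 = -6/5, A1 = 1, so u_p = -6/5 + t.
General solution: u = -6/5 + t + C1*cos(t)*exp(-2*t) + C2*exp(-2*t)*sin(t).
Apply the initial conditions: u(0) = -6/5 + C1 = 5 and u'(0) = 1 + C2 - 2*C1 = 4. Solving gives C1 = 31/5, C2 = 77/5.

u = -6/5 + t + 31*cos(t)*exp(-2*t)/5 + 77*exp(-2*t)*sin(t)/5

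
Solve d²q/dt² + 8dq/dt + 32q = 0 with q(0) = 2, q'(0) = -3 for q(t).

Characteristic equation r² + 8r + 32 = 0 has discriminant (8)² - 4·(32) = -64 < 0, so r = -4 ± 4i.
Hence q_h = C1*cos(4*t)*exp(-4*t) + C2*exp(-4*t)*sin(4*t).
Apply the initial conditions: q(0) = C1 = 2 and q'(0) = -4*C1 + 4*C2 = -3. Solving gives C1 = 2, C2 = 5/4.

q = 2*cos(4*t)*exp(-4*t) + 5*exp(-4*t)*sin(4*t)/4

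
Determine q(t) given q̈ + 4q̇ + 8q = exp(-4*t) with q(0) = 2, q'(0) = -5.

Characteristic equation r² + 4r + 8 = 0 has discriminant (4)² - 4·(8) = -16 < 0, so r = -2 ± 2i.
Hence q_h = C1*cos(2*t)*exp(-2*t) + C2*exp(-2*t)*sin(2*t).
Try q_p = A*exp(-4*t). Substituting into the equation and dividing by exp(-4*t) gives A = 1/8, so q_p = exp(-4*t)/8.
General solution: q = exp(-4*t)/8 + C1*cos(2*t)*exp(-2*t) + C2*exp(-2*t)*sin(2*t).
Apply the initial conditions: q(0) = 1/8 + C1 = 2 and q'(0) = -1/2 - 2*C1 + 2*C2 = -5. Solving gives C1 = 15/8, C2 = -3/8.

q = exp(-4*t)/8 - 3*exp(-2*t)*sin(2*t)/8 + 15*cos(2*t)*exp(-2*t)/8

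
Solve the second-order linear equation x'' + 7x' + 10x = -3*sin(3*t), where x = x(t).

x = -3*sin(3*t)/442 + 63*cos(3*t)/442 + C1*exp(-5*t) + C2*exp(-2*t)

Characteristic equation r² + 7r + 10 = 0 factors as (r + 5)(r + 2) = 0, so r = -5, -2.
Hence x_h = C1*exp(-5*t) + C2*exp(-2*t).
Try x_p = A*cos(3*t) + B*sin(3*t). Substituting and equating the coefficients of cos(3t) and sin(3t) gives A = 63/442, B = -3/442, so x_p = -3*sin(3*t)/442 + 63*cos(3*t)/442.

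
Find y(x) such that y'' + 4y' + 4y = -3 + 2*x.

y = -5/4 + x/2 + C1*exp(-2*x) + C2*x*exp(-2*x)

Characteristic equation r² + 4r + 4 = 0 has discriminant (4)² - 4·(4) = 0, so r = -2 is a repeated root.
Hence y_h = (C1 + C2*x)*exp(-2*x).
For the particular solution try y_p = A0 + A1*x. Substituting and matching coefficients of each power of x gives A0 = -5/4, A1 = 1/2, so y_p = -5/4 + x/2.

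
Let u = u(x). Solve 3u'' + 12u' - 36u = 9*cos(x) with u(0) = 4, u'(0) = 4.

Divide through by 3: u'' + 4u' - 12u = 3*cos(x).
Characteristic equation r² + 4r - 12 = 0 factors as (r - 2)(r + 6) = 0, so r = 2, -6.
Hence u_h = C1*exp(2*x) + C2*exp(-6*x).
Try u_p = A*cos(x) + B*sin(x). Substituting and equating the coefficients of cos(x) and sin(x) gives A = -39/185, B = 12/185, so u_p = -39*cos(x)/185 + 12*sin(x)/185.
General solution: u = -39*cos(x)/185 + 12*sin(x)/185 + C1*exp(2*x) + C2*exp(-6*x).
Apply the initial conditions: u(0) = -39/185 + C1 + C2 = 4 and u'(0) = 12/185 - 6*C2 + 2*C1 = 4. Solving gives C1 = 73/20, C2 = 83/148.

u = -39*cos(x)/185 + 12*sin(x)/185 + 73*exp(2*x)/20 + 83*exp(-6*x)/148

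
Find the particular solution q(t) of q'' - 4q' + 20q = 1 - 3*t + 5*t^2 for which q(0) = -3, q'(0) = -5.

Characteristic equation r² - 4r + 20 = 0 has discriminant (-4)² - 4·(20) = -64 < 0, so r = 2 ± 4i.
Hence q_h = C1*cos(4*t)*exp(2*t) + C2*exp(2*t)*sin(4*t).
For the particular solution try q_p = A0 + A1*t + A2*t^2. Substituting and matching coefficients of each power of t gives A0 = 3/200, A1 = -1/20, A2 = 1/4, so q_p = 3/200 - t/20 + t^2/4.
General solution: q = 3/200 - t/20 + t^2/4 + C1*cos(4*t)*exp(2*t) + C2*exp(2*t)*sin(4*t).
Apply the initial conditions: q(0) = 3/200 + C1 = -3 and q'(0) = -1/20 + 2*C1 + 4*C2 = -5. Solving gives C1 = -603/200, C2 = 27/100.

q = 3/200 - t/20 + t**2/4 - 603*cos(4*t)*exp(2*t)/200 + 27*exp(2*t)*sin(4*t)/100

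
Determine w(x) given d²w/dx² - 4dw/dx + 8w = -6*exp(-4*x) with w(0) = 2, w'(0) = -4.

Characteristic equation r² - 4r + 8 = 0 has discriminant (-4)² - 4·(8) = -16 < 0, so r = 2 ± 2i.
Hence w_h = C1*cos(2*x)*exp(2*x) + C2*exp(2*x)*sin(2*x).
Try w_p = A*exp(-4*x). Substituting into the equation and dividing by exp(-4*x) gives A = -3/20, so w_p = -3*exp(-4*x)/20.
General solution: w = -3*exp(-4*x)/20 + C1*cos(2*x)*exp(2*x) + C2*exp(2*x)*sin(2*x).
Apply the initial conditions: w(0) = -3/20 + C1 = 2 and w'(0) = 3/5 + 2*C1 + 2*C2 = -4. Solving gives C1 = 43/20, C2 = -89/20.

w = -3*exp(-4*x)/20 - 89*exp(2*x)*sin(2*x)/20 + 43*cos(2*x)*exp(2*x)/20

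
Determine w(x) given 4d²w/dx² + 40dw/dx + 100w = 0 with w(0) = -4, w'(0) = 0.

Divide through by 4: w'' + 10w' + 25w = 0.
Characteristic equation r² + 10r + 25 = 0 has discriminant (10)² - 4·(25) = 0, so r = -5 is a repeated root.
Hence w_h = (C1 + C2*x)*exp(-5*x).
Apply the initial conditions: w(0) = C1 = -4 and w'(0) = C2 - 5*C1 = 0. Solving gives C1 = -4, C2 = -20.

w = -4*exp(-5*x) - 20*x*exp(-5*x)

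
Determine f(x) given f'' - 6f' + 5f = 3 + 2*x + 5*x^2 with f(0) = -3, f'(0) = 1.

f = 89/25 + x**2 - 31*exp(x)/4 + 14*x/5 + 119*exp(5*x)/100

Characteristic equation r² - 6r + 5 = 0 factors as (r - 1)(r - 5) = 0, so r = 1, 5.
Hence f_h = C1*exp(x) + C2*exp(5*x).
For the particular solution try f_p = A0 + A1*x + A2*x^2. Substituting and matching coefficients of each power of x gives A0 = 89/25, A1 = 14/5, A2 = 1, so f_p = 89/25 + x^2 + 14*x/5.
General solution: f = 89/25 + x^2 + 14*x/5 + C1*exp(x) + C2*exp(5*x).
Apply the initial conditions: f(0) = 89/25 + C1 + C2 = -3 and f'(0) = 14/5 + C1 + 5*C2 = 1. Solving gives C1 = -31/4, C2 = 119/100.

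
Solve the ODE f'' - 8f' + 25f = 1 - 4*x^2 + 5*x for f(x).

Characteristic equation r² - 8r + 25 = 0 has discriminant (-8)² - 4·(25) = -36 < 0, so r = 4 ± 3i.
Hence f_h = C1*cos(3*x)*exp(4*x) + C2*exp(4*x)*sin(3*x).
For the particular solution try f_p = A0 + A1*x + A2*x^2. Substituting and matching coefficients of each power of x gives A0 = 1313/15625, A1 = 61/625, A2 = -4/25, so f_p = 1313/15625 - 4*x^2/25 + 61*x/625.

f = 1313/15625 - 4*x**2/25 + 61*x/625 + C1*cos(3*x)*exp(4*x) + C2*exp(4*x)*sin(3*x)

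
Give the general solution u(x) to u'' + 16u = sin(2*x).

Characteristic equation r² + 16 = 0 has discriminant (0)² - 4·(16) = -64 < 0, so r = ± 4i.
Hence u_h = C1*cos(4*x) + C2*sin(4*x).
Try u_p = A*cos(2*x) + B*sin(2*x). Substituting and equating the coefficients of cos(2x) and sin(2x) gives A = 0, B = 1/12, so u_p = sin(2*x)/12.

u = sin(2*x)/12 + C1*cos(4*x) + C2*sin(4*x)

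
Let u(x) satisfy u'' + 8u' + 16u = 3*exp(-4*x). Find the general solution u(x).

Characteristic equation r² + 8r + 16 = 0 has discriminant (8)² - 4·(16) = 0, so r = -4 is a repeated root.
Hence u_h = (C1 + C2*x)*exp(-4*x).
Since exp(-4*x) solves the homogeneous equation (r = -4 is a root of multiplicity 2), multiply the trial by x^2. Try u_p = A*x^2*exp(-4*x). Substituting into the equation and dividing by exp(-4*x) gives A = 3/2, so u_p = 3*x^2*exp(-4*x)/2.

u = C1*exp(-4*x) + 3*x**2*exp(-4*x)/2 + C2*x*exp(-4*x)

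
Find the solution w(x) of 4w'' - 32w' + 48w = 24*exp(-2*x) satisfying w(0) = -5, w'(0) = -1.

w = -61*exp(2*x)/8 + 3*exp(-2*x)/16 + 39*exp(6*x)/16

Divide through by 4: w'' - 8w' + 12w = 6*exp(-2*x).
Characteristic equation r² - 8r + 12 = 0 factors as (r - 6)(r - 2) = 0, so r = 6, 2.
Hence w_h = C1*exp(6*x) + C2*exp(2*x).
Try w_p = A*exp(-2*x). Substituting into the equation and dividing by exp(-2*x) gives A = 3/16, so w_p = 3*exp(-2*x)/16.
General solution: w = 3*exp(-2*x)/16 + C1*exp(6*x) + C2*exp(2*x).
Apply the initial conditions: w(0) = 3/16 + C1 + C2 = -5 and w'(0) = -3/8 + 2*C2 + 6*C1 = -1. Solving gives C1 = 39/16, C2 = -61/8.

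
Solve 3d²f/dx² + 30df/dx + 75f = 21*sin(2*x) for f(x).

f = -140*cos(2*x)/841 + 147*sin(2*x)/841 + C1*exp(-5*x) + C2*x*exp(-5*x)

Divide through by 3: f'' + 10f' + 25f = 7*sin(2*x).
Characteristic equation r² + 10r + 25 = 0 has discriminant (10)² - 4·(25) = 0, so r = -5 is a repeated root.
Hence f_h = (C1 + C2*x)*exp(-5*x).
Try f_p = A*cos(2*x) + B*sin(2*x). Substituting and equating the coefficients of cos(2x) and sin(2x) gives A = -140/841, B = 147/841, so f_p = -140*cos(2*x)/841 + 147*sin(2*x)/841.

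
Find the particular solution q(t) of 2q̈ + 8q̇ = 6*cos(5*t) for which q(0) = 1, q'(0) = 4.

Divide through by 2: q'' + 4q' = 3*cos(5*t).
Characteristic equation r² + 4r = 0 factors as (r + 4)r = 0, so r = -4, 0.
Hence q_h = C1*exp(-4*t) + C2.
Try q_p = A*cos(5*t) + B*sin(5*t). Substituting and equating the coefficients of cos(5t) and sin(5t) gives A = -3/41, B = 12/205, so q_p = -3*cos(5*t)/41 + 12*sin(5*t)/205.
General solution: q = C2 - 3*cos(5*t)/41 + 12*sin(5*t)/205 + C1*exp(-4*t).
Apply the initial conditions: q(0) = -3/41 + C1 + C2 = 1 and q'(0) = 12/41 - 4*C1 = 4. Solving gives C1 = -38/41, C2 = 2.

q = 2 - 38*exp(-4*t)/41 - 3*cos(5*t)/41 + 12*sin(5*t)/205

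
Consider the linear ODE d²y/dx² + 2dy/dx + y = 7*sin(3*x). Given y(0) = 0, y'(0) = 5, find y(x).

y = -21*cos(3*x)/50 - 14*sin(3*x)/25 + 21*exp(-x)/50 + 71*x*exp(-x)/10

Characteristic equation r² + 2r + 1 = 0 has discriminant (2)² - 4·(1) = 0, so r = -1 is a repeated root.
Hence y_h = (C1 + C2*x)*exp(-x).
Try y_p = A*cos(3*x) + B*sin(3*x). Substituting and equating the coefficients of cos(3x) and sin(3x) gives A = -21/50, B = -14/25, so y_p = -21*cos(3*x)/50 - 14*sin(3*x)/25.
General solution: y = -21*cos(3*x)/50 - 14*sin(3*x)/25 + C1*exp(-x) + C2*x*exp(-x).
Apply the initial conditions: y(0) = -21/50 + C1 = 0 and y'(0) = -42/25 + C2 - C1 = 5. Solving gives C1 = 21/50, C2 = 71/10.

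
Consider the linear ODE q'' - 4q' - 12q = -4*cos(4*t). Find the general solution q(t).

Characteristic equation r² - 4r - 12 = 0 factors as (r - 6)(r + 2) = 0, so r = 6, -2.
Hence q_h = C1*exp(6*t) + C2*exp(-2*t).
Try q_p = A*cos(4*t) + B*sin(4*t). Substituting and equating the coefficients of cos(4t) and sin(4t) gives A = 7/65, B = 4/65, so q_p = 4*sin(4*t)/65 + 7*cos(4*t)/65.

q = 4*sin(4*t)/65 + 7*cos(4*t)/65 + C1*exp(6*t) + C2*exp(-2*t)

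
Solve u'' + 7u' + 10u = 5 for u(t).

Characteristic equation r² + 7r + 10 = 0 factors as (r + 5)(r + 2) = 0, so r = -5, -2.
Hence u_h = C1*exp(-5*t) + C2*exp(-2*t).
For the particular solution try u_p = A0. Substituting and matching coefficients of each power of t gives A0 = 1/2, so u_p = 1/2.

u = 1/2 + C1*exp(-5*t) + C2*exp(-2*t)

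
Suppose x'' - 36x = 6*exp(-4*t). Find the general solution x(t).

x = -3*exp(-4*t)/10 + C1*exp(-6*t) + C2*exp(6*t)

Characteristic equation r² - 36 = 0 factors as (r + 6)(r - 6) = 0, so r = -6, 6.
Hence x_h = C1*exp(-6*t) + C2*exp(6*t).
Try x_p = A*exp(-4*t). Substituting into the equation and dividing by exp(-4*t) gives A = -3/10, so x_p = -3*exp(-4*t)/10.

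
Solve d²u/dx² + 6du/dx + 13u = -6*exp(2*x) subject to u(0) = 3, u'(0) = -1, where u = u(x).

u = -6*exp(2*x)/29 + 93*cos(2*x)*exp(-3*x)/29 + 131*exp(-3*x)*sin(2*x)/29

Characteristic equation r² + 6r + 13 = 0 has discriminant (6)² - 4·(13) = -16 < 0, so r = -3 ± 2i.
Hence u_h = C1*cos(2*x)*exp(-3*x) + C2*exp(-3*x)*sin(2*x).
Try u_p = A*exp(2*x). Substituting into the equation and dividing by exp(2*x) gives A = -6/29, so u_p = -6*exp(2*x)/29.
General solution: u = -6*exp(2*x)/29 + C1*cos(2*x)*exp(-3*x) + C2*exp(-3*x)*sin(2*x).
Apply the initial conditions: u(0) = -6/29 + C1 = 3 and u'(0) = -12/29 - 3*C1 + 2*C2 = -1. Solving gives C1 = 93/29, C2 = 131/29.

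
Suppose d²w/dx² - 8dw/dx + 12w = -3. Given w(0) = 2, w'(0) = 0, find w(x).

Characteristic equation r² - 8r + 12 = 0 factors as (r - 2)(r - 6) = 0, so r = 2, 6.
Hence w_h = C1*exp(2*x) + C2*exp(6*x).
For the particular solution try w_p = A0. Substituting and matching coefficients of each power of x gives A0 = -1/4, so w_p = -1/4.
General solution: w = -1/4 + C1*exp(2*x) + C2*exp(6*x).
Apply the initial conditions: w(0) = -1/4 + C1 + C2 = 2 and w'(0) = 2*C1 + 6*C2 = 0. Solving gives C1 = 27/8, C2 = -9/8.

w = -1/4 - 9*exp(6*x)/8 + 27*exp(2*x)/8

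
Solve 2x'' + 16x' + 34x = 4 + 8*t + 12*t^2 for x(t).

Divide through by 2: x'' + 8x' + 17x = 2 + 4*t + 6*t^2.
Characteristic equation r² + 8r + 17 = 0 has discriminant (8)² - 4·(17) = -4 < 0, so r = -4 ± i.
Hence x_h = C1*cos(t)*exp(-4*t) + C2*exp(-4*t)*sin(t).
For the particular solution try x_p = A0 + A1*t + A2*t^2. Substituting and matching coefficients of each power of t gives A0 = 598/4913, A1 = -28/289, A2 = 6/17, so x_p = 598/4913 - 28*t/289 + 6*t^2/17.

x = 598/4913 - 28*t/289 + 6*t**2/17 + C1*cos(t)*exp(-4*t) + C2*exp(-4*t)*sin(t)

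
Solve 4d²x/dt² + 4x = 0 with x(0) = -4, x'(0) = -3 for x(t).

Divide through by 4: x'' + x = 0.
Characteristic equation r² + 1 = 0 has discriminant (0)² - 4·(1) = -4 < 0, so r = ± i.
Hence x_h = C1*cos(t) + C2*sin(t).
Apply the initial conditions: x(0) = C1 = -4 and x'(0) = C2 = -3. Solving gives C1 = -4, C2 = -3.

x = -4*cos(t) - 3*sin(t)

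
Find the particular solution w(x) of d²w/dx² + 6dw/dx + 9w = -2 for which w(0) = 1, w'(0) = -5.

Characteristic equation r² + 6r + 9 = 0 has discriminant (6)² - 4·(9) = 0, so r = -3 is a repeated root.
Hence w_h = (C1 + C2*x)*exp(-3*x).
For the particular solution try w_p = A0. Substituting and matching coefficients of each power of x gives A0 = -2/9, so w_p = -2/9.
General solution: w = -2/9 + C1*exp(-3*x) + C2*x*exp(-3*x).
Apply the initial conditions: w(0) = -2/9 + C1 = 1 and w'(0) = C2 - 3*C1 = -5. Solving gives C1 = 11/9, C2 = -4/3.

w = -2/9 + 11*exp(-3*x)/9 - 4*x*exp(-3*x)/3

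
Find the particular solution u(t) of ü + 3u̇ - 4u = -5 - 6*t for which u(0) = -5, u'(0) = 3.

u = 19/8 - 71*exp(-4*t)/40 - 28*exp(t)/5 + 3*t/2

Characteristic equation r² + 3r - 4 = 0 factors as (r - 1)(r + 4) = 0, so r = 1, -4.
Hence u_h = C1*exp(t) + C2*exp(-4*t).
For the particular solution try u_p = A0 + A1*t. Substituting and matching coefficients of each power of t gives A0 = 19/8, A1 = 3/2, so u_p = 19/8 + 3*t/2.
General solution: u = 19/8 + 3*t/2 + C1*exp(t) + C2*exp(-4*t).
Apply the initial conditions: u(0) = 19/8 + C1 + C2 = -5 and u'(0) = 3/2 + C1 - 4*C2 = 3. Solving gives C1 = -28/5, C2 = -71/40.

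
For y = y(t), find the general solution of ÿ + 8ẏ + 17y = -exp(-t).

y = -exp(-t)/10 + C1*cos(t)*exp(-4*t) + C2*exp(-4*t)*sin(t)

Characteristic equation r² + 8r + 17 = 0 has discriminant (8)² - 4·(17) = -4 < 0, so r = -4 ± i.
Hence y_h = C1*cos(t)*exp(-4*t) + C2*exp(-4*t)*sin(t).
Try y_p = A*exp(-t). Substituting into the equation and dividing by exp(-t) gives A = -1/10, so y_p = -exp(-t)/10.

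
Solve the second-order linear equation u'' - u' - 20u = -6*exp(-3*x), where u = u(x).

u = 3*exp(-3*x)/4 + C1*exp(-4*x) + C2*exp(5*x)

Characteristic equation r² - r - 20 = 0 factors as (r + 4)(r - 5) = 0, so r = -4, 5.
Hence u_h = C1*exp(-4*x) + C2*exp(5*x).
Try u_p = A*exp(-3*x). Substituting into the equation and dividing by exp(-3*x) gives A = 3/4, so u_p = 3*exp(-3*x)/4.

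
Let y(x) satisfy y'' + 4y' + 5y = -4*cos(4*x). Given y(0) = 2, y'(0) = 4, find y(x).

y = -64*sin(4*x)/377 + 44*cos(4*x)/377 + 710*cos(x)*exp(-2*x)/377 + 3184*exp(-2*x)*sin(x)/377

Characteristic equation r² + 4r + 5 = 0 has discriminant (4)² - 4·(5) = -4 < 0, so r = -2 ± i.
Hence y_h = C1*cos(x)*exp(-2*x) + C2*exp(-2*x)*sin(x).
Try y_p = A*cos(4*x) + B*sin(4*x). Substituting and equating the coefficients of cos(4x) and sin(4x) gives A = 44/377, B = -64/377, so y_p = -64*sin(4*x)/377 + 44*cos(4*x)/377.
General solution: y = -64*sin(4*x)/377 + 44*cos(4*x)/377 + C1*cos(x)*exp(-2*x) + C2*exp(-2*x)*sin(x).
Apply the initial conditions: y(0) = 44/377 + C1 = 2 and y'(0) = -256/377 + C2 - 2*C1 = 4. Solving gives C1 = 710/377, C2 = 3184/377.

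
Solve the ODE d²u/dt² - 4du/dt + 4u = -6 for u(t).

u = -3/2 + C1*exp(2*t) + C2*t*exp(2*t)

Characteristic equation r² - 4r + 4 = 0 has discriminant (-4)² - 4·(4) = 0, so r = 2 is a repeated root.
Hence u_h = (C1 + C2*t)*exp(2*t).
For the particular solution try u_p = A0. Substituting and matching coefficients of each power of t gives A0 = -3/2, so u_p = -3/2.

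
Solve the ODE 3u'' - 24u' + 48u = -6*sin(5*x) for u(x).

u = -80*cos(5*x)/1681 + 18*sin(5*x)/1681 + C1*exp(4*x) + C2*x*exp(4*x)

Divide through by 3: u'' - 8u' + 16u = -2*sin(5*x).
Characteristic equation r² - 8r + 16 = 0 has discriminant (-8)² - 4·(16) = 0, so r = 4 is a repeated root.
Hence u_h = (C1 + C2*x)*exp(4*x).
Try u_p = A*cos(5*x) + B*sin(5*x). Substituting and equating the coefficients of cos(5x) and sin(5x) gives A = -80/1681, B = 18/1681, so u_p = -80*cos(5*x)/1681 + 18*sin(5*x)/1681.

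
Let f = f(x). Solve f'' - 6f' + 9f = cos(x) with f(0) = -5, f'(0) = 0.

Characteristic equation r² - 6r + 9 = 0 has discriminant (-6)² - 4·(9) = 0, so r = 3 is a repeated root.
Hence f_h = (C1 + C2*x)*exp(3*x).
Try f_p = A*cos(x) + B*sin(x). Substituting and equating the coefficients of cos(x) and sin(x) gives A = 2/25, B = -3/50, so f_p = -3*sin(x)/50 + 2*cos(x)/25.
General solution: f = -3*sin(x)/50 + 2*cos(x)/25 + C1*exp(3*x) + C2*x*exp(3*x).
Apply the initial conditions: f(0) = 2/25 + C1 = -5 and f'(0) = -3/50 + C2 + 3*C1 = 0. Solving gives C1 = -127/25, C2 = 153/10.

f = -127*exp(3*x)/25 - 3*sin(x)/50 + 2*cos(x)/25 + 153*x*exp(3*x)/10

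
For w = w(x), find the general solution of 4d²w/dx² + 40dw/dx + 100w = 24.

w = 6/25 + C1*exp(-5*x) + C2*x*exp(-5*x)

Divide through by 4: w'' + 10w' + 25w = 6.
Characteristic equation r² + 10r + 25 = 0 has discriminant (10)² - 4·(25) = 0, so r = -5 is a repeated root.
Hence w_h = (C1 + C2*x)*exp(-5*x).
For the particular solution try w_p = A0. Substituting and matching coefficients of each power of x gives A0 = 6/25, so w_p = 6/25.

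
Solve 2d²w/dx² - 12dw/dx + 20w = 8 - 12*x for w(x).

w = 1/25 - 3*x/5 + C1*cos(x)*exp(3*x) + C2*exp(3*x)*sin(x)

Divide through by 2: w'' - 6w' + 10w = 4 - 6*x.
Characteristic equation r² - 6r + 10 = 0 has discriminant (-6)² - 4·(10) = -4 < 0, so r = 3 ± i.
Hence w_h = C1*cos(x)*exp(3*x) + C2*exp(3*x)*sin(x).
For the particular solution try w_p = A0 + A1*x. Substituting and matching coefficients of each power of x gives A0 = 1/25, A1 = -3/5, so w_p = 1/25 - 3*x/5.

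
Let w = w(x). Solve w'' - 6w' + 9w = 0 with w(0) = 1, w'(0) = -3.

w = -6*x*exp(3*x) + exp(3*x)

Characteristic equation r² - 6r + 9 = 0 has discriminant (-6)² - 4·(9) = 0, so r = 3 is a repeated root.
Hence w_h = (C1 + C2*x)*exp(3*x).
Apply the initial conditions: w(0) = C1 = 1 and w'(0) = C2 + 3*C1 = -3. Solving gives C1 = 1, C2 = -6.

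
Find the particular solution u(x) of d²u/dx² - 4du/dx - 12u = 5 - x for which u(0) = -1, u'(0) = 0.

Characteristic equation r² - 4r - 12 = 0 factors as (r - 6)(r + 2) = 0, so r = 6, -2.
Hence u_h = C1*exp(6*x) + C2*exp(-2*x).
For the particular solution try u_p = A0 + A1*x. Substituting and matching coefficients of each power of x gives A0 = -4/9, A1 = 1/12, so u_p = -4/9 + x/12.
General solution: u = -4/9 + x/12 + C1*exp(6*x) + C2*exp(-2*x).
Apply the initial conditions: u(0) = -4/9 + C1 + C2 = -1 and u'(0) = 1/12 - 2*C2 + 6*C1 = 0. Solving gives C1 = -43/288, C2 = -13/32.

u = -4/9 - 43*exp(6*x)/288 - 13*exp(-2*x)/32 + x/12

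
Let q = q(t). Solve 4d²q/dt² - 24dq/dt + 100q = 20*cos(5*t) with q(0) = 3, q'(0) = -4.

q = -sin(5*t)/6 + 3*cos(4*t)*exp(3*t) - 73*exp(3*t)*sin(4*t)/24

Divide through by 4: q'' - 6q' + 25q = 5*cos(5*t).
Characteristic equation r² - 6r + 25 = 0 has discriminant (-6)² - 4·(25) = -64 < 0, so r = 3 ± 4i.
Hence q_h = C1*cos(4*t)*exp(3*t) + C2*exp(3*t)*sin(4*t).
Try q_p = A*cos(5*t) + B*sin(5*t). Substituting and equating the coefficients of cos(5t) and sin(5t) gives A = 0, B = -1/6, so q_p = -sin(5*t)/6.
General solution: q = -sin(5*t)/6 + C1*cos(4*t)*exp(3*t) + C2*exp(3*t)*sin(4*t).
Apply the initial conditions: q(0) = C1 = 3 and q'(0) = -5/6 + 3*C1 + 4*C2 = -4. Solving gives C1 = 3, C2 = -73/24.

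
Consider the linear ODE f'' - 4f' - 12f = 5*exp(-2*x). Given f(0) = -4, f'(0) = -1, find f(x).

f = -189*exp(-2*x)/64 - 67*exp(6*x)/64 - 5*x*exp(-2*x)/8

Characteristic equation r² - 4r - 12 = 0 factors as (r + 2)(r - 6) = 0, so r = -2, 6.
Hence f_h = C1*exp(-2*x) + C2*exp(6*x).
Since exp(-2*x) solves the homogeneous equation (r = -2 is a root of multiplicity 1), multiply the trial by x. Try f_p = A*x*exp(-2*x). Substituting into the equation and dividing by exp(-2*x) gives A = -5/8, so f_p = -5*x*exp(-2*x)/8.
General solution: f = C1*exp(-2*x) + C2*exp(6*x) - 5*x*exp(-2*x)/8.
Apply the initial conditions: f(0) = C1 + C2 = -4 and f'(0) = -5/8 - 2*C1 + 6*C2 = -1. Solving gives C1 = -189/64, C2 = -67/64.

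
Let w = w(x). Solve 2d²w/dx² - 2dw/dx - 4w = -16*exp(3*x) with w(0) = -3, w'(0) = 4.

Divide through by 2: w'' - w' - 2w = -8*exp(3*x).
Characteristic equation r² - r - 2 = 0 factors as (r + 1)(r - 2) = 0, so r = -1, 2.
Hence w_h = C1*exp(-x) + C2*exp(2*x).
Try w_p = A*exp(3*x). Substituting into the equation and dividing by exp(3*x) gives A = -2, so w_p = -2*exp(3*x).
General solution: w = -2*exp(3*x) + C1*exp(-x) + C2*exp(2*x).
Apply the initial conditions: w(0) = -2 + C1 + C2 = -3 and w'(0) = -6 - C1 + 2*C2 = 4. Solving gives C1 = -4, C2 = 3.

w = -4*exp(-x) - 2*exp(3*x) + 3*exp(2*x)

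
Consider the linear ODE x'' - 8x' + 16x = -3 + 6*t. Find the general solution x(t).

Characteristic equation r² - 8r + 16 = 0 has discriminant (-8)² - 4·(16) = 0, so r = 4 is a repeated root.
Hence x_h = (C1 + C2*t)*exp(4*t).
For the particular solution try x_p = A0 + A1*t. Substituting and matching coefficients of each power of t gives A0 = 0, A1 = 3/8, so x_p = 3*t/8.

x = 3*t/8 + C1*exp(4*t) + C2*t*exp(4*t)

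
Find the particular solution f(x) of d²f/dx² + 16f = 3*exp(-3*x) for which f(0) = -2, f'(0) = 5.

f = -53*cos(4*x)/25 + 3*exp(-3*x)/25 + 67*sin(4*x)/50

Characteristic equation r² + 16 = 0 has discriminant (0)² - 4·(16) = -64 < 0, so r = ± 4i.
Hence f_h = C1*cos(4*x) + C2*sin(4*x).
Try f_p = A*exp(-3*x). Substituting into the equation and dividing by exp(-3*x) gives A = 3/25, so f_p = 3*exp(-3*x)/25.
General solution: f = 3*exp(-3*x)/25 + C1*cos(4*x) + C2*sin(4*x).
Apply the initial conditions: f(0) = 3/25 + C1 = -2 and f'(0) = -9/25 + 4*C2 = 5. Solving gives C1 = -53/25, C2 = 67/50.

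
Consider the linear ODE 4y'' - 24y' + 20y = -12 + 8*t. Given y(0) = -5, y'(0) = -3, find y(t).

Divide through by 4: y'' - 6y' + 5y = -3 + 2*t.
Characteristic equation r² - 6r + 5 = 0 factors as (r - 1)(r - 5) = 0, so r = 1, 5.
Hence y_h = C1*exp(t) + C2*exp(5*t).
For the particular solution try y_p = A0 + A1*t. Substituting and matching coefficients of each power of t gives A0 = -3/25, A1 = 2/5, so y_p = -3/25 + 2*t/5.
General solution: y = -3/25 + 2*t/5 + C1*exp(t) + C2*exp(5*t).
Apply the initial conditions: y(0) = -3/25 + C1 + C2 = -5 and y'(0) = 2/5 + C1 + 5*C2 = -3. Solving gives C1 = -21/4, C2 = 37/100.

y = -3/25 - 21*exp(t)/4 + 2*t/5 + 37*exp(5*t)/100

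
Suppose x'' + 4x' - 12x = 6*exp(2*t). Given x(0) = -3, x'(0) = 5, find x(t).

Characteristic equation r² + 4r - 12 = 0 factors as (r - 2)(r + 6) = 0, so r = 2, -6.
Hence x_h = C1*exp(2*t) + C2*exp(-6*t).
Since exp(2*t) solves the homogeneous equation (r = 2 is a root of multiplicity 1), multiply the trial by t. Try x_p = A*t*exp(2*t). Substituting into the equation and dividing by exp(2*t) gives A = 3/4, so x_p = 3*t*exp(2*t)/4.
General solution: x = C1*exp(2*t) + C2*exp(-6*t) + 3*t*exp(2*t)/4.
Apply the initial conditions: x(0) = C1 + C2 = -3 and x'(0) = 3/4 - 6*C2 + 2*C1 = 5. Solving gives C1 = -55/32, C2 = -41/32.

x = -55*exp(2*t)/32 - 41*exp(-6*t)/32 + 3*t*exp(2*t)/4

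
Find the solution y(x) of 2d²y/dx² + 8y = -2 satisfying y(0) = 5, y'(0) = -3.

y = -1/4 - 3*sin(2*x)/2 + 21*cos(2*x)/4

Divide through by 2: y'' + 4y = -1.
Characteristic equation r² + 4 = 0 has discriminant (0)² - 4·(4) = -16 < 0, so r = ± 2i.
Hence y_h = C1*cos(2*x) + C2*sin(2*x).
For the particular solution try y_p = A0. Substituting and matching coefficients of each power of x gives A0 = -1/4, so y_p = -1/4.
General solution: y = -1/4 + C1*cos(2*x) + C2*sin(2*x).
Apply the initial conditions: y(0) = -1/4 + C1 = 5 and y'(0) = 2*C2 = -3. Solving gives C1 = 21/4, C2 = -3/2.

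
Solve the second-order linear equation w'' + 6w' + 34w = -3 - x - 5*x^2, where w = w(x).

Characteristic equation r² + 6r + 34 = 0 has discriminant (6)² - 4·(34) = -100 < 0, so r = -3 ± 5i.
Hence w_h = C1*cos(5*x)*exp(-3*x) + C2*exp(-3*x)*sin(5*x).
For the particular solution try w_p = A0 + A1*x + A2*x^2. Substituting and matching coefficients of each power of x gives A0 = -821/9826, A1 = 13/578, A2 = -5/34, so w_p = -821/9826 - 5*x^2/34 + 13*x/578.

w = -821/9826 - 5*x**2/34 + 13*x/578 + C1*cos(5*x)*exp(-3*x) + C2*exp(-3*x)*sin(5*x)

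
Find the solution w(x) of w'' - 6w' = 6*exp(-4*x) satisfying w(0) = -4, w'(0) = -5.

w = -41/12 - 11*exp(6*x)/15 + 3*exp(-4*x)/20

Characteristic equation r² - 6r = 0 factors as (r - 6)r = 0, so r = 6, 0.
Hence w_h = C1*exp(6*x) + C2.
Try w_p = A*exp(-4*x). Substituting into the equation and dividing by exp(-4*x) gives A = 3/20, so w_p = 3*exp(-4*x)/20.
General solution: w = C2 + 3*exp(-4*x)/20 + C1*exp(6*x).
Apply the initial conditions: w(0) = 3/20 + C1 + C2 = -4 and w'(0) = -3/5 + 6*C1 = -5. Solving gives C1 = -11/15, C2 = -41/12.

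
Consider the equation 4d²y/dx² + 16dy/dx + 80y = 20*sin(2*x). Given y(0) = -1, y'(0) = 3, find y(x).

y = -cos(2*x)/8 + sin(2*x)/4 - 7*cos(4*x)*exp(-2*x)/8 + 3*exp(-2*x)*sin(4*x)/16

Divide through by 4: y'' + 4y' + 20y = 5*sin(2*x).
Characteristic equation r² + 4r + 20 = 0 has discriminant (4)² - 4·(20) = -64 < 0, so r = -2 ± 4i.
Hence y_h = C1*cos(4*x)*exp(-2*x) + C2*exp(-2*x)*sin(4*x).
Try y_p = A*cos(2*x) + B*sin(2*x). Substituting and equating the coefficients of cos(2x) and sin(2x) gives A = -1/8, B = 1/4, so y_p = -cos(2*x)/8 + sin(2*x)/4.
General solution: y = -cos(2*x)/8 + sin(2*x)/4 + C1*cos(4*x)*exp(-2*x) + C2*exp(-2*x)*sin(4*x).
Apply the initial conditions: y(0) = -1/8 + C1 = -1 and y'(0) = 1/2 - 2*C1 + 4*C2 = 3. Solving gives C1 = -7/8, C2 = 3/16.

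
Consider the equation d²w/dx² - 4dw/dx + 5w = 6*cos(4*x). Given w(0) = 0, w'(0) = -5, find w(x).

Characteristic equation r² - 4r + 5 = 0 has discriminant (-4)² - 4·(5) = -4 < 0, so r = 2 ± i.
Hence w_h = C1*cos(x)*exp(2*x) + C2*exp(2*x)*sin(x).
Try w_p = A*cos(4*x) + B*sin(4*x). Substituting and equating the coefficients of cos(4x) and sin(4x) gives A = -66/377, B = -96/377, so w_p = -96*sin(4*x)/377 - 66*cos(4*x)/377.
General solution: w = -96*sin(4*x)/377 - 66*cos(4*x)/377 + C1*cos(x)*exp(2*x) + C2*exp(2*x)*sin(x).
Apply the initial conditions: w(0) = -66/377 + C1 = 0 and w'(0) = -384/377 + C2 + 2*C1 = -5. Solving gives C1 = 66/377, C2 = -1633/377.

w = -96*sin(4*x)/377 - 66*cos(4*x)/377 - 1633*exp(2*x)*sin(x)/377 + 66*cos(x)*exp(2*x)/377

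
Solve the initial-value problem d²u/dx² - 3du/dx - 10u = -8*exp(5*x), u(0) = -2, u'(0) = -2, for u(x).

u = -64*exp(-2*x)/49 - 34*exp(5*x)/49 - 8*x*exp(5*x)/7

Characteristic equation r² - 3r - 10 = 0 factors as (r + 2)(r - 5) = 0, so r = -2, 5.
Hence u_h = C1*exp(-2*x) + C2*exp(5*x).
Since exp(5*x) solves the homogeneous equation (r = 5 is a root of multiplicity 1), multiply the trial by x. Try u_p = A*x*exp(5*x). Substituting into the equation and dividing by exp(5*x) gives A = -8/7, so u_p = -8*x*exp(5*x)/7.
General solution: u = C1*exp(-2*x) + C2*exp(5*x) - 8*x*exp(5*x)/7.
Apply the initial conditions: u(0) = C1 + C2 = -2 and u'(0) = -8/7 - 2*C1 + 5*C2 = -2. Solving gives C1 = -64/49, C2 = -34/49.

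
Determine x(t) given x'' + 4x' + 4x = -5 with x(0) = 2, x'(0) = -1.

Characteristic equation r² + 4r + 4 = 0 has discriminant (4)² - 4·(4) = 0, so r = -2 is a repeated root.
Hence x_h = (C1 + C2*t)*exp(-2*t).
For the particular solution try x_p = A0. Substituting and matching coefficients of each power of t gives A0 = -5/4, so x_p = -5/4.
General solution: x = -5/4 + C1*exp(-2*t) + C2*t*exp(-2*t).
Apply the initial conditions: x(0) = -5/4 + C1 = 2 and x'(0) = C2 - 2*C1 = -1. Solving gives C1 = 13/4, C2 = 11/2.

x = -5/4 + 13*exp(-2*t)/4 + 11*t*exp(-2*t)/2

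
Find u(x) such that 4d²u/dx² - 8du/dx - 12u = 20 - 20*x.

u = -25/9 + 5*x/3 + C1*exp(3*x) + C2*exp(-x)

Divide through by 4: u'' - 2u' - 3u = 5 - 5*x.
Characteristic equation r² - 2r - 3 = 0 factors as (r - 3)(r + 1) = 0, so r = 3, -1.
Hence u_h = C1*exp(3*x) + C2*exp(-x).
For the particular solution try u_p = A0 + A1*x. Substituting and matching coefficients of each power of x gives A0 = -25/9, A1 = 5/3, so u_p = -25/9 + 5*x/3.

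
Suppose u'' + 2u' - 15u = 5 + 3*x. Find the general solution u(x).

u = -9/25 - x/5 + C1*exp(-5*x) + C2*exp(3*x)

Characteristic equation r² + 2r - 15 = 0 factors as (r + 5)(r - 3) = 0, so r = -5, 3.
Hence u_h = C1*exp(-5*x) + C2*exp(3*x).
For the particular solution try u_p = A0 + A1*x. Substituting and matching coefficients of each power of x gives A0 = -9/25, A1 = -1/5, so u_p = -9/25 - x/5.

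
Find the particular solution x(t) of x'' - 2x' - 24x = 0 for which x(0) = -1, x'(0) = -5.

Characteristic equation r² - 2r - 24 = 0 factors as (r - 6)(r + 4) = 0, so r = 6, -4.
Hence x_h = C1*exp(6*t) + C2*exp(-4*t).
Apply the initial conditions: x(0) = C1 + C2 = -1 and x'(0) = -4*C2 + 6*C1 = -5. Solving gives C1 = -9/10, C2 = -1/10.

x = -9*exp(6*t)/10 - exp(-4*t)/10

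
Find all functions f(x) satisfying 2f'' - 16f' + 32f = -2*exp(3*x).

Divide through by 2: f'' - 8f' + 16f = -exp(3*x).
Characteristic equation r² - 8r + 16 = 0 has discriminant (-8)² - 4·(16) = 0, so r = 4 is a repeated root.
Hence f_h = (C1 + C2*x)*exp(4*x).
Try f_p = A*exp(3*x). Substituting into the equation and dividing by exp(3*x) gives A = -1, so f_p = -exp(3*x).

f = -exp(3*x) + C1*exp(4*x) + C2*x*exp(4*x)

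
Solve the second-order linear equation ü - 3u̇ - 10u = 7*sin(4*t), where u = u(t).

Characteristic equation r² - 3r - 10 = 0 factors as (r + 2)(r - 5) = 0, so r = -2, 5.
Hence u_h = C1*exp(-2*t) + C2*exp(5*t).
Try u_p = A*cos(4*t) + B*sin(4*t). Substituting and equating the coefficients of cos(4t) and sin(4t) gives A = 21/205, B = -91/410, so u_p = -91*sin(4*t)/410 + 21*cos(4*t)/205.

u = -91*sin(4*t)/410 + 21*cos(4*t)/205 + C1*exp(-2*t) + C2*exp(5*t)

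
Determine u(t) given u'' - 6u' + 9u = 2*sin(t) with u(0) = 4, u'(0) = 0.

Characteristic equation r² - 6r + 9 = 0 has discriminant (-6)² - 4·(9) = 0, so r = 3 is a repeated root.
Hence u_h = (C1 + C2*t)*exp(3*t).
Try u_p = A*cos(t) + B*sin(t). Substituting and equating the coefficients of cos(t) and sin(t) gives A = 3/25, B = 4/25, so u_p = 3*cos(t)/25 + 4*sin(t)/25.
General solution: u = 3*cos(t)/25 + 4*sin(t)/25 + C1*exp(3*t) + C2*t*exp(3*t).
Apply the initial conditions: u(0) = 3/25 + C1 = 4 and u'(0) = 4/25 + C2 + 3*C1 = 0. Solving gives C1 = 97/25, C2 = -59/5.

u = 3*cos(t)/25 + 4*sin(t)/25 + 97*exp(3*t)/25 - 59*t*exp(3*t)/5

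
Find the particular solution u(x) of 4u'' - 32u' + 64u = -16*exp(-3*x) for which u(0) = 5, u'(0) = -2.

u = -4*exp(-3*x)/49 + 249*exp(4*x)/49 - 158*x*exp(4*x)/7

Divide through by 4: u'' - 8u' + 16u = -4*exp(-3*x).
Characteristic equation r² - 8r + 16 = 0 has discriminant (-8)² - 4·(16) = 0, so r = 4 is a repeated root.
Hence u_h = (C1 + C2*x)*exp(4*x).
Try u_p = A*exp(-3*x). Substituting into the equation and dividing by exp(-3*x) gives A = -4/49, so u_p = -4*exp(-3*x)/49.
General solution: u = -4*exp(-3*x)/49 + C1*exp(4*x) + C2*x*exp(4*x).
Apply the initial conditions: u(0) = -4/49 + C1 = 5 and u'(0) = 12/49 + C2 + 4*C1 = -2. Solving gives C1 = 249/49, C2 = -158/7.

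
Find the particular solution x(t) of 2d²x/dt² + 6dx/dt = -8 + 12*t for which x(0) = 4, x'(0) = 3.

x = 17/3 + t**2 - 2*t - 5*exp(-3*t)/3

Divide through by 2: x'' + 3x' = -4 + 6*t.
Characteristic equation r² + 3r = 0 factors as (r + 3)r = 0, so r = -3, 0.
Hence x_h = C1*exp(-3*t) + C2.
Since 0 is a characteristic root (multiplicity 1), multiply the polynomial trial by t: try x_p = t*(A0 + A1*t). Substituting and matching coefficients of each power of t gives A0 = -2, A1 = 1, so x_p = t^2 - 2*t.
General solution: x = C2 + t^2 - 2*t + C1*exp(-3*t).
Apply the initial conditions: x(0) = C1 + C2 = 4 and x'(0) = -2 - 3*C1 = 3. Solving gives C1 = -5/3, C2 = 17/3.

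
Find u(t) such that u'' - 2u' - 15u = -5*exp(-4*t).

u = -5*exp(-4*t)/9 + C1*exp(5*t) + C2*exp(-3*t)

Characteristic equation r² - 2r - 15 = 0 factors as (r - 5)(r + 3) = 0, so r = 5, -3.
Hence u_h = C1*exp(5*t) + C2*exp(-3*t).
Try u_p = A*exp(-4*t). Substituting into the equation and dividing by exp(-4*t) gives A = -5/9, so u_p = -5*exp(-4*t)/9.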